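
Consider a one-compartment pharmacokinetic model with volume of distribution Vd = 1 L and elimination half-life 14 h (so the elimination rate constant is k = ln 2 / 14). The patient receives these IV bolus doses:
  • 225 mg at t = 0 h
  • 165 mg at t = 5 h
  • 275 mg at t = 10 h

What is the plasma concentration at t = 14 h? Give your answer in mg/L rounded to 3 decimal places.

k = ln 2 / 14 = 0.04951 per h
Dose 1 (225 mg at t=0 h): 225·exp(−0.04951·14) = 112.500 mg/L
Dose 2 (165 mg at t=5 h): 165·exp(−0.04951·9) = 105.673 mg/L
Dose 3 (275 mg at t=10 h): 275·exp(−0.04951·4) = 225.592 mg/L
C(14) = 112.500 + 105.673 + 225.592 = 443.765 mg/L

443.765 mg/L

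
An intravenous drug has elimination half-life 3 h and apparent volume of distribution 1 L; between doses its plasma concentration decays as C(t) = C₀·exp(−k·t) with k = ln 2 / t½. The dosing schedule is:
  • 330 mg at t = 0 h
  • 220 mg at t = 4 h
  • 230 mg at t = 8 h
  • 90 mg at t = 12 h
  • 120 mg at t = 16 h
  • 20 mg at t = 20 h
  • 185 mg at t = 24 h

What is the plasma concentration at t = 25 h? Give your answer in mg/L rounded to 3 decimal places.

k = ln 2 / 3 = 0.23105 per h
Dose 1 (330 mg at t=0 h): 330·exp(−0.23105·25) = 1.023 mg/L
Dose 2 (220 mg at t=4 h): 220·exp(−0.23105·21) = 1.719 mg/L
Dose 3 (230 mg at t=8 h): 230·exp(−0.23105·17) = 4.528 mg/L
Dose 4 (90 mg at t=12 h): 90·exp(−0.23105·13) = 4.465 mg/L
Dose 5 (120 mg at t=16 h): 120·exp(−0.23105·9) = 15.000 mg/L
Dose 6 (20 mg at t=20 h): 20·exp(−0.23105·5) = 6.300 mg/L
Dose 7 (185 mg at t=24 h): 185·exp(−0.23105·1) = 146.835 mg/L
C(25) = 1.023 + 1.719 + 4.528 + 4.465 + 15.000 + 6.300 + 146.835 = 179.868 mg/L

179.868 mg/L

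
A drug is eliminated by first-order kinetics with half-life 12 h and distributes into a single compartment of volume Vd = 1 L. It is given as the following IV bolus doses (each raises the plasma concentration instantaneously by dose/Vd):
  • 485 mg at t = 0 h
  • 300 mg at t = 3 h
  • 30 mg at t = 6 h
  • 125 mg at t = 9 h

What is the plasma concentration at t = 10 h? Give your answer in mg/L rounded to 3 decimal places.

k = ln 2 / 12 = 0.05776 per h
Dose 1 (485 mg at t=0 h): 485·exp(−0.05776·10) = 272.197 mg/L
Dose 2 (300 mg at t=3 h): 300·exp(−0.05776·7) = 200.226 mg/L
Dose 3 (30 mg at t=6 h): 30·exp(−0.05776·4) = 23.811 mg/L
Dose 4 (125 mg at t=9 h): 125·exp(−0.05776·1) = 117.984 mg/L
C(10) = 272.197 + 200.226 + 23.811 + 117.984 = 614.218 mg/L

614.218 mg/L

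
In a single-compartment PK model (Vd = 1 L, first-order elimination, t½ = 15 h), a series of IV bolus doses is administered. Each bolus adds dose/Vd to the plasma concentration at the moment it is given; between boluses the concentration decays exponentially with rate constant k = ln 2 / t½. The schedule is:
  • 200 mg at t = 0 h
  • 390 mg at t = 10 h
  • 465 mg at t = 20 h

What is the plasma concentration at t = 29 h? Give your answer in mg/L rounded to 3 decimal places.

k = ln 2 / 15 = 0.04621 per h
Dose 1 (200 mg at t=0 h): 200·exp(−0.04621·29) = 52.365 mg/L
Dose 2 (390 mg at t=10 h): 390·exp(−0.04621·19) = 162.091 mg/L
Dose 3 (465 mg at t=20 h): 465·exp(−0.04621·9) = 306.786 mg/L
C(29) = 52.365 + 162.091 + 306.786 = 521.242 mg/L

521.242 mg/L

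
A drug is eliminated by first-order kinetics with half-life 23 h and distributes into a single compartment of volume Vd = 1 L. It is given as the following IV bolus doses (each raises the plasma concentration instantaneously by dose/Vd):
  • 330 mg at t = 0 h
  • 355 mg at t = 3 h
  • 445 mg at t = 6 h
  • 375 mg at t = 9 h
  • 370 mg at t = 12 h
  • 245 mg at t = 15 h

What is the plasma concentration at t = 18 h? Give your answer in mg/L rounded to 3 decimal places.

k = ln 2 / 23 = 0.03014 per h
Dose 1 (330 mg at t=0 h): 330·exp(−0.03014·18) = 191.834 mg/L
Dose 2 (355 mg at t=3 h): 355·exp(−0.03014·15) = 225.894 mg/L
Dose 3 (445 mg at t=6 h): 445·exp(−0.03014·12) = 309.957 mg/L
Dose 4 (375 mg at t=9 h): 375·exp(−0.03014·9) = 285.915 mg/L
Dose 5 (370 mg at t=12 h): 370·exp(−0.03014·6) = 308.796 mg/L
Dose 6 (245 mg at t=15 h): 245·exp(−0.03014·3) = 223.821 mg/L
C(18) = 191.834 + 225.894 + 309.957 + 285.915 + 308.796 + 223.821 = 1546.217 mg/L

1546.217 mg/L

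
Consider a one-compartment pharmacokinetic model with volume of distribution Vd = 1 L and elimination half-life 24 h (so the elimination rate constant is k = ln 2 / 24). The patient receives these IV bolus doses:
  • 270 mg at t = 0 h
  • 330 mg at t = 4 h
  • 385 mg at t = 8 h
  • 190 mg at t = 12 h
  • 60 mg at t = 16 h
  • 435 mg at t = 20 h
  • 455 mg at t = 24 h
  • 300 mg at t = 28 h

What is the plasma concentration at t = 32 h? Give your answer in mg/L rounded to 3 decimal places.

1527.074 mg/L

k = ln 2 / 24 = 0.02888 per h
Dose 1 (270 mg at t=0 h): 270·exp(−0.02888·32) = 107.150 mg/L
Dose 2 (330 mg at t=4 h): 330·exp(−0.02888·28) = 146.998 mg/L
Dose 3 (385 mg at t=8 h): 385·exp(−0.02888·24) = 192.500 mg/L
Dose 4 (190 mg at t=12 h): 190·exp(−0.02888·20) = 106.634 mg/L
Dose 5 (60 mg at t=16 h): 60·exp(−0.02888·16) = 37.798 mg/L
Dose 6 (435 mg at t=20 h): 435·exp(−0.02888·12) = 307.591 mg/L
Dose 7 (455 mg at t=24 h): 455·exp(−0.02888·8) = 361.134 mg/L
Dose 8 (300 mg at t=28 h): 300·exp(−0.02888·4) = 267.270 mg/L
C(32) = 107.150 + 146.998 + 192.500 + 106.634 + 37.798 + 307.591 + 361.134 + 267.270 = 1527.074 mg/L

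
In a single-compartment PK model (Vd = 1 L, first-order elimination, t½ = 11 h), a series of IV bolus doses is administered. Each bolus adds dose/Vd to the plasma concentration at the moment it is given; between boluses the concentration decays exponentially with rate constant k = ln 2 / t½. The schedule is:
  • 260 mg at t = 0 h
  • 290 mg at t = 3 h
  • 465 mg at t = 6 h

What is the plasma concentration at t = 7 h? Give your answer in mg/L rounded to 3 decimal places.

k = ln 2 / 11 = 0.06301 per h
Dose 1 (260 mg at t=0 h): 260·exp(−0.06301·7) = 167.266 mg/L
Dose 2 (290 mg at t=3 h): 290·exp(−0.06301·4) = 225.389 mg/L
Dose 3 (465 mg at t=6 h): 465·exp(−0.06301·1) = 436.603 mg/L
C(7) = 167.266 + 225.389 + 436.603 = 829.258 mg/L

829.258 mg/L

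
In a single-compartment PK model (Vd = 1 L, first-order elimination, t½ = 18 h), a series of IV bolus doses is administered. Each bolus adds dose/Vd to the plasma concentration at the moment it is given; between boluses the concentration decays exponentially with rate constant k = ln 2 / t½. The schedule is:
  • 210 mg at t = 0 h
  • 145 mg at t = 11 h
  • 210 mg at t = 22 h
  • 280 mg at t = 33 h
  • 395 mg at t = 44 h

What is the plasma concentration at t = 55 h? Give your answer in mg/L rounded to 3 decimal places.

489.444 mg/L

k = ln 2 / 18 = 0.03851 per h
Dose 1 (210 mg at t=0 h): 210·exp(−0.03851·55) = 25.258 mg/L
Dose 2 (145 mg at t=11 h): 145·exp(−0.03851·44) = 26.639 mg/L
Dose 3 (210 mg at t=22 h): 210·exp(−0.03851·33) = 58.929 mg/L
Dose 4 (280 mg at t=33 h): 280·exp(−0.03851·22) = 120.014 mg/L
Dose 5 (395 mg at t=44 h): 395·exp(−0.03851·11) = 258.603 mg/L
C(55) = 25.258 + 26.639 + 58.929 + 120.014 + 258.603 = 489.444 mg/L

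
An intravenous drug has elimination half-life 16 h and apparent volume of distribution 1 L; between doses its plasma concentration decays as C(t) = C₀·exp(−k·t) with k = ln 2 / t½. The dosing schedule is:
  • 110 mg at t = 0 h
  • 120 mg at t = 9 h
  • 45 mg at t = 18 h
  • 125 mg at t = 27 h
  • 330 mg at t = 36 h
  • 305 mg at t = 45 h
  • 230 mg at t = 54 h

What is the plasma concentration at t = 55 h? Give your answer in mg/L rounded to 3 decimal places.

635.640 mg/L

k = ln 2 / 16 = 0.04332 per h
Dose 1 (110 mg at t=0 h): 110·exp(−0.04332·55) = 10.153 mg/L
Dose 2 (120 mg at t=9 h): 120·exp(−0.04332·46) = 16.358 mg/L
Dose 3 (45 mg at t=18 h): 45·exp(−0.04332·37) = 9.059 mg/L
Dose 4 (125 mg at t=27 h): 125·exp(−0.04332·28) = 37.163 mg/L
Dose 5 (330 mg at t=36 h): 330·exp(−0.04332·19) = 144.891 mg/L
Dose 6 (305 mg at t=45 h): 305·exp(−0.04332·10) = 197.768 mg/L
Dose 7 (230 mg at t=54 h): 230·exp(−0.04332·1) = 220.249 mg/L
C(55) = 10.153 + 16.358 + 9.059 + 37.163 + 144.891 + 197.768 + 220.249 = 635.640 mg/L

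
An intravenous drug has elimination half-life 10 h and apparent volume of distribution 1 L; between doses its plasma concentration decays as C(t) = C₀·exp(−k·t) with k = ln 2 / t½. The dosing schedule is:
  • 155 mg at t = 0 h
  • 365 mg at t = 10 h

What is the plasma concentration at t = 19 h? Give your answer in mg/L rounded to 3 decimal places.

k = ln 2 / 10 = 0.06931 per h
Dose 1 (155 mg at t=0 h): 155·exp(−0.06931·19) = 41.531 mg/L
Dose 2 (365 mg at t=10 h): 365·exp(−0.06931·9) = 195.599 mg/L
C(19) = 41.531 + 195.599 = 237.130 mg/L

237.130 mg/L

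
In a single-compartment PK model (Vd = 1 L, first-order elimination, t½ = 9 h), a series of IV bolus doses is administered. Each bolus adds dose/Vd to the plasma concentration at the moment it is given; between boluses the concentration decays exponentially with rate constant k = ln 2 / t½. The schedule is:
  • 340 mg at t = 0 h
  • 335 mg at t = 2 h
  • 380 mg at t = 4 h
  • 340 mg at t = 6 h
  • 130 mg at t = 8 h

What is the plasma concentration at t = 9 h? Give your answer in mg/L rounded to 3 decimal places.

k = ln 2 / 9 = 0.07702 per h
Dose 1 (340 mg at t=0 h): 340·exp(−0.07702·9) = 170.000 mg/L
Dose 2 (335 mg at t=2 h): 335·exp(−0.07702·7) = 195.394 mg/L
Dose 3 (380 mg at t=4 h): 380·exp(−0.07702·5) = 258.550 mg/L
Dose 4 (340 mg at t=6 h): 340·exp(−0.07702·3) = 269.858 mg/L
Dose 5 (130 mg at t=8 h): 130·exp(−0.07702·1) = 120.364 mg/L
C(9) = 170.000 + 195.394 + 258.550 + 269.858 + 120.364 = 1014.166 mg/L

1014.166 mg/L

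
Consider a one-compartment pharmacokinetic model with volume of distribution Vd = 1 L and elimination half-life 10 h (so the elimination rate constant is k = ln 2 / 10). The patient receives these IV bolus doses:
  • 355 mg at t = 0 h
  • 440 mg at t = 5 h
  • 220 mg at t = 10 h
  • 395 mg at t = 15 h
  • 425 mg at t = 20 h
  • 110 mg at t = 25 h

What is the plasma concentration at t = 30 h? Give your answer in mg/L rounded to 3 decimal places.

k = ln 2 / 10 = 0.06931 per h
Dose 1 (355 mg at t=0 h): 355·exp(−0.06931·30) = 44.375 mg/L
Dose 2 (440 mg at t=5 h): 440·exp(−0.06931·25) = 77.782 mg/L
Dose 3 (220 mg at t=10 h): 220·exp(−0.06931·20) = 55.000 mg/L
Dose 4 (395 mg at t=15 h): 395·exp(−0.06931·15) = 139.654 mg/L
Dose 5 (425 mg at t=20 h): 425·exp(−0.06931·10) = 212.500 mg/L
Dose 6 (110 mg at t=25 h): 110·exp(−0.06931·5) = 77.782 mg/L
C(30) = 44.375 + 77.782 + 55.000 + 139.654 + 212.500 + 77.782 = 607.092 mg/L

607.092 mg/L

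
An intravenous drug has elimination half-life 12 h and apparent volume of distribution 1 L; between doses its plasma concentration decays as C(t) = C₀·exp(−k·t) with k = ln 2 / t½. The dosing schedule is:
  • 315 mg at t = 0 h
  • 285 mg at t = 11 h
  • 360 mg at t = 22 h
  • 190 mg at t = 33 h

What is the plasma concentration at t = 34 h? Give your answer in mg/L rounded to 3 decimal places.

k = ln 2 / 12 = 0.05776 per h
Dose 1 (315 mg at t=0 h): 315·exp(−0.05776·34) = 44.197 mg/L
Dose 2 (285 mg at t=11 h): 285·exp(−0.05776·23) = 75.487 mg/L
Dose 3 (360 mg at t=22 h): 360·exp(−0.05776·12) = 180.000 mg/L
Dose 4 (190 mg at t=33 h): 190·exp(−0.05776·1) = 179.336 mg/L
C(34) = 44.197 + 75.487 + 180.000 + 179.336 = 479.020 mg/L

479.020 mg/L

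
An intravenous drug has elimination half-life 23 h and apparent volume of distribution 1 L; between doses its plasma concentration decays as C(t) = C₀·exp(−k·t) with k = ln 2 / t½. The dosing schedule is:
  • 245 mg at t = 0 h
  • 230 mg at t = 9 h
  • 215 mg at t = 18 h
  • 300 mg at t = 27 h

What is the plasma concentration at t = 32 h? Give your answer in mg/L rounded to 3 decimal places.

607.429 mg/L

k = ln 2 / 23 = 0.03014 per h
Dose 1 (245 mg at t=0 h): 245·exp(−0.03014·32) = 93.399 mg/L
Dose 2 (230 mg at t=9 h): 230·exp(−0.03014·23) = 115.000 mg/L
Dose 3 (215 mg at t=18 h): 215·exp(−0.03014·14) = 140.995 mg/L
Dose 4 (300 mg at t=27 h): 300·exp(−0.03014·5) = 258.036 mg/L
C(32) = 93.399 + 115.000 + 140.995 + 258.036 = 607.429 mg/L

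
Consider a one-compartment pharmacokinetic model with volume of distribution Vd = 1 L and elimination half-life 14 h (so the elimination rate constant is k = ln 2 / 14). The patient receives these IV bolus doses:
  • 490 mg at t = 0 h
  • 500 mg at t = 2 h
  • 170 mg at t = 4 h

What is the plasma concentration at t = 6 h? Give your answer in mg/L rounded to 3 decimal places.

928.209 mg/L

k = ln 2 / 14 = 0.04951 per h
Dose 1 (490 mg at t=0 h): 490·exp(−0.04951·6) = 364.069 mg/L
Dose 2 (500 mg at t=2 h): 500·exp(−0.04951·4) = 410.168 mg/L
Dose 3 (170 mg at t=4 h): 170·exp(−0.04951·2) = 153.973 mg/L
C(6) = 364.069 + 410.168 + 153.973 = 928.209 mg/L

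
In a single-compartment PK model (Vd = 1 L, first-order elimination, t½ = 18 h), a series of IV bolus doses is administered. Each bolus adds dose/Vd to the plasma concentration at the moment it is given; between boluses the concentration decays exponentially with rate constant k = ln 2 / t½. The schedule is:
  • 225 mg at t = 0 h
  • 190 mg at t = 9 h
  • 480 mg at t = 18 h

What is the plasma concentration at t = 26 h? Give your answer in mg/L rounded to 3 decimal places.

534.138 mg/L

k = ln 2 / 18 = 0.03851 per h
Dose 1 (225 mg at t=0 h): 225·exp(−0.03851·26) = 82.673 mg/L
Dose 2 (190 mg at t=9 h): 190·exp(−0.03851·17) = 98.730 mg/L
Dose 3 (480 mg at t=18 h): 480·exp(−0.03851·8) = 352.736 mg/L
C(26) = 82.673 + 98.730 + 352.736 = 534.138 mg/L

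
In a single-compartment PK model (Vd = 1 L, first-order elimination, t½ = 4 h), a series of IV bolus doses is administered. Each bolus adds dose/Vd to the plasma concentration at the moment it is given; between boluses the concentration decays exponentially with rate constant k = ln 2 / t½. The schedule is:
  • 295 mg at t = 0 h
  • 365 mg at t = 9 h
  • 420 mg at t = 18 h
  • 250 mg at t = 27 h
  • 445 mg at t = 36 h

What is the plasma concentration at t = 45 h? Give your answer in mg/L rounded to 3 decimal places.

109.334 mg/L

k = ln 2 / 4 = 0.17329 per h
Dose 1 (295 mg at t=0 h): 295·exp(−0.17329·45) = 0.121 mg/L
Dose 2 (365 mg at t=9 h): 365·exp(−0.17329·36) = 0.713 mg/L
Dose 3 (420 mg at t=18 h): 420·exp(−0.17329·27) = 3.902 mg/L
Dose 4 (250 mg at t=27 h): 250·exp(−0.17329·18) = 11.049 mg/L
Dose 5 (445 mg at t=36 h): 445·exp(−0.17329·9) = 93.550 mg/L
C(45) = 0.121 + 0.713 + 3.902 + 11.049 + 93.550 = 109.334 mg/L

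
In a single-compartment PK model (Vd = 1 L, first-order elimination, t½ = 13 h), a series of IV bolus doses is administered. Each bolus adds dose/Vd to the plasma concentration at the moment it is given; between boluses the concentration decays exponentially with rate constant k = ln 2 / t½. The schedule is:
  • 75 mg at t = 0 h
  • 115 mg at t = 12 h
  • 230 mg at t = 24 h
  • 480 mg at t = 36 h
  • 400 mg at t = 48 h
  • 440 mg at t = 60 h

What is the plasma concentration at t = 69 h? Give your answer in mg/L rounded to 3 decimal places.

k = ln 2 / 13 = 0.05332 per h
Dose 1 (75 mg at t=0 h): 75·exp(−0.05332·69) = 1.894 mg/L
Dose 2 (115 mg at t=12 h): 115·exp(−0.05332·57) = 5.506 mg/L
Dose 3 (230 mg at t=24 h): 230·exp(−0.05332·45) = 20.879 mg/L
Dose 4 (480 mg at t=36 h): 480·exp(−0.05332·33) = 82.621 mg/L
Dose 5 (400 mg at t=48 h): 400·exp(−0.05332·21) = 130.551 mg/L
Dose 6 (440 mg at t=60 h): 440·exp(−0.05332·9) = 272.300 mg/L
C(69) = 1.894 + 5.506 + 20.879 + 82.621 + 130.551 + 272.300 = 513.749 mg/L

513.749 mg/L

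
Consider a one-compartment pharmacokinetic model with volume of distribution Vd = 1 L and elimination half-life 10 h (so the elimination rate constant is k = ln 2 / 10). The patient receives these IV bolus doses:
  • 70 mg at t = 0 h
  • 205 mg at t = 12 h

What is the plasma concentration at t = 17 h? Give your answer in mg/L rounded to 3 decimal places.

166.502 mg/L

k = ln 2 / 10 = 0.06931 per h
Dose 1 (70 mg at t=0 h): 70·exp(−0.06931·17) = 21.545 mg/L
Dose 2 (205 mg at t=12 h): 205·exp(−0.06931·5) = 144.957 mg/L
C(17) = 21.545 + 144.957 = 166.502 mg/L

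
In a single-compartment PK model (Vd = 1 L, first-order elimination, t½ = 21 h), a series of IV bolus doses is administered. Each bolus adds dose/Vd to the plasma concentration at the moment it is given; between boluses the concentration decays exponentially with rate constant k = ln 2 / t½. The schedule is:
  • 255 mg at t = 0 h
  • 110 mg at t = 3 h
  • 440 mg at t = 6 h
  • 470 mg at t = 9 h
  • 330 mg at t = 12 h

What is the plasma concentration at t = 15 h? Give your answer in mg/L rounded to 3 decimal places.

k = ln 2 / 21 = 0.03301 per h
Dose 1 (255 mg at t=0 h): 255·exp(−0.03301·15) = 155.424 mg/L
Dose 2 (110 mg at t=3 h): 110·exp(−0.03301·12) = 74.025 mg/L
Dose 3 (440 mg at t=6 h): 440·exp(−0.03301·9) = 326.919 mg/L
Dose 4 (470 mg at t=9 h): 470·exp(−0.03301·6) = 385.558 mg/L
Dose 5 (330 mg at t=12 h): 330·exp(−0.03301·3) = 298.889 mg/L
C(15) = 155.424 + 74.025 + 326.919 + 385.558 + 298.889 = 1240.814 mg/L

1240.814 mg/L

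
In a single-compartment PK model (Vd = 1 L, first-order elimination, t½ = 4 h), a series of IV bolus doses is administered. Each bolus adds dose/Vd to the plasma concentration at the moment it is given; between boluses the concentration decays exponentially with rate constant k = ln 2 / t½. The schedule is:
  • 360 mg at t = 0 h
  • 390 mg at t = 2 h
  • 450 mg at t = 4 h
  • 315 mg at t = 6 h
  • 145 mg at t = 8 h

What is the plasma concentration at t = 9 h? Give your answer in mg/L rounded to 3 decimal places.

k = ln 2 / 4 = 0.17329 per h
Dose 1 (360 mg at t=0 h): 360·exp(−0.17329·9) = 75.681 mg/L
Dose 2 (390 mg at t=2 h): 390·exp(−0.17329·7) = 115.948 mg/L
Dose 3 (450 mg at t=4 h): 450·exp(−0.17329·5) = 189.202 mg/L
Dose 4 (315 mg at t=6 h): 315·exp(−0.17329·3) = 187.300 mg/L
Dose 5 (145 mg at t=8 h): 145·exp(−0.17329·1) = 121.930 mg/L
C(9) = 75.681 + 115.948 + 189.202 + 187.300 + 121.930 = 690.060 mg/L

690.060 mg/L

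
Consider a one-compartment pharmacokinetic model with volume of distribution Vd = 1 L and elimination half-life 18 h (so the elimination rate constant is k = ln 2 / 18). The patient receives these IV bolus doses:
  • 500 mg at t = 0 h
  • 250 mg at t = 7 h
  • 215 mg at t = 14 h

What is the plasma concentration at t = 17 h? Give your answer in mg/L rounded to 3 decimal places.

621.457 mg/L

k = ln 2 / 18 = 0.03851 per h
Dose 1 (500 mg at t=0 h): 500·exp(−0.03851·17) = 259.815 mg/L
Dose 2 (250 mg at t=7 h): 250·exp(−0.03851·10) = 170.099 mg/L
Dose 3 (215 mg at t=14 h): 215·exp(−0.03851·3) = 191.543 mg/L
C(17) = 259.815 + 170.099 + 191.543 = 621.457 mg/L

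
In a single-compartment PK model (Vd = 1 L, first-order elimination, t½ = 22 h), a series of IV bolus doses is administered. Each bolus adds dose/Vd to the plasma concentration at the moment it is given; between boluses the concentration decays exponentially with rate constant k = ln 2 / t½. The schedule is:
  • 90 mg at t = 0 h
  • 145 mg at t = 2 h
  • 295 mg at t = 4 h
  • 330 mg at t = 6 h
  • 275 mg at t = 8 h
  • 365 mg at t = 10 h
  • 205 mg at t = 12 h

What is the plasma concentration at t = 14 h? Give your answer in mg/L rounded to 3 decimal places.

1370.895 mg/L

k = ln 2 / 22 = 0.03151 per h
Dose 1 (90 mg at t=0 h): 90·exp(−0.03151·14) = 57.900 mg/L
Dose 2 (145 mg at t=2 h): 145·exp(−0.03151·12) = 99.350 mg/L
Dose 3 (295 mg at t=4 h): 295·exp(−0.03151·10) = 215.273 mg/L
Dose 4 (330 mg at t=6 h): 330·exp(−0.03151·8) = 256.477 mg/L
Dose 5 (275 mg at t=8 h): 275·exp(−0.03151·6) = 227.632 mg/L
Dose 6 (365 mg at t=10 h): 365·exp(−0.03151·4) = 321.781 mg/L
Dose 7 (205 mg at t=12 h): 205·exp(−0.03151·2) = 192.481 mg/L
C(14) = 57.900 + 99.350 + 215.273 + 256.477 + 227.632 + 321.781 + 192.481 = 1370.895 mg/L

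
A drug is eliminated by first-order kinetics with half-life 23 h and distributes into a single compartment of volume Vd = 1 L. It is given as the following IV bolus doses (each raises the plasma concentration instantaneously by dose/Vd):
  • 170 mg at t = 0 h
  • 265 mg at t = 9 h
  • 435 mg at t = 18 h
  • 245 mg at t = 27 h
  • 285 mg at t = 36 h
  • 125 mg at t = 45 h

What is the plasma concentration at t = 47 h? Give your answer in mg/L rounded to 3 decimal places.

k = ln 2 / 23 = 0.03014 per h
Dose 1 (170 mg at t=0 h): 170·exp(−0.03014·47) = 41.238 mg/L
Dose 2 (265 mg at t=9 h): 265·exp(−0.03014·38) = 84.313 mg/L
Dose 3 (435 mg at t=18 h): 435·exp(−0.03014·29) = 181.522 mg/L
Dose 4 (245 mg at t=27 h): 245·exp(−0.03014·20) = 134.091 mg/L
Dose 5 (285 mg at t=36 h): 285·exp(−0.03014·11) = 204.585 mg/L
Dose 6 (125 mg at t=45 h): 125·exp(−0.03014·2) = 117.688 mg/L
C(47) = 41.238 + 84.313 + 181.522 + 134.091 + 204.585 + 117.688 = 763.438 mg/L

763.438 mg/L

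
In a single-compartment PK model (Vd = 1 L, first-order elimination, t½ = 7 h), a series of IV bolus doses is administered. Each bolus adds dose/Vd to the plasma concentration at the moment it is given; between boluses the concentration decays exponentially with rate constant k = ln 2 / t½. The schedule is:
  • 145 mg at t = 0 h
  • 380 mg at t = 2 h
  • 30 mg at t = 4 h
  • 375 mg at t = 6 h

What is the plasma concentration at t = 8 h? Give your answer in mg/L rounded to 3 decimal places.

603.256 mg/L

k = ln 2 / 7 = 0.09902 per h
Dose 1 (145 mg at t=0 h): 145·exp(−0.09902·8) = 65.665 mg/L
Dose 2 (380 mg at t=2 h): 380·exp(−0.09902·6) = 209.777 mg/L
Dose 3 (30 mg at t=4 h): 30·exp(−0.09902·4) = 20.189 mg/L
Dose 4 (375 mg at t=6 h): 375·exp(−0.09902·2) = 307.626 mg/L
C(8) = 65.665 + 209.777 + 20.189 + 307.626 = 603.256 mg/L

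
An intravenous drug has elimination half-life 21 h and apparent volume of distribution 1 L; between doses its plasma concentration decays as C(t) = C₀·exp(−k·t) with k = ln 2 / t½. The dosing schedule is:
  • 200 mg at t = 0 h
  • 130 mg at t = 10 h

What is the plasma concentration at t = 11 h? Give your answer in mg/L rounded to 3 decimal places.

k = ln 2 / 21 = 0.03301 per h
Dose 1 (200 mg at t=0 h): 200·exp(−0.03301·11) = 139.107 mg/L
Dose 2 (130 mg at t=10 h): 130·exp(−0.03301·1) = 125.779 mg/L
C(11) = 139.107 + 125.779 = 264.886 mg/L

264.886 mg/L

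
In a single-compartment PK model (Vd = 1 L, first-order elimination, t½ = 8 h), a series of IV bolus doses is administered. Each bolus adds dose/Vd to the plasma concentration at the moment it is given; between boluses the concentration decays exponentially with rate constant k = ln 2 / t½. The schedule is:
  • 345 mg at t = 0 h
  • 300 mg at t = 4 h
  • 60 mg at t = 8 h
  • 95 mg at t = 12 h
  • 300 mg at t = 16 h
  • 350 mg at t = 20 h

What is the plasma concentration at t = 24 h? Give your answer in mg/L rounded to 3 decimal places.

k = ln 2 / 8 = 0.08664 per h
Dose 1 (345 mg at t=0 h): 345·exp(−0.08664·24) = 43.125 mg/L
Dose 2 (300 mg at t=4 h): 300·exp(−0.08664·20) = 53.033 mg/L
Dose 3 (60 mg at t=8 h): 60·exp(−0.08664·16) = 15.000 mg/L
Dose 4 (95 mg at t=12 h): 95·exp(−0.08664·12) = 33.588 mg/L
Dose 5 (300 mg at t=16 h): 300·exp(−0.08664·8) = 150.000 mg/L
Dose 6 (350 mg at t=20 h): 350·exp(−0.08664·4) = 247.487 mg/L
C(24) = 43.125 + 53.033 + 15.000 + 33.588 + 150.000 + 247.487 = 542.233 mg/L

542.233 mg/L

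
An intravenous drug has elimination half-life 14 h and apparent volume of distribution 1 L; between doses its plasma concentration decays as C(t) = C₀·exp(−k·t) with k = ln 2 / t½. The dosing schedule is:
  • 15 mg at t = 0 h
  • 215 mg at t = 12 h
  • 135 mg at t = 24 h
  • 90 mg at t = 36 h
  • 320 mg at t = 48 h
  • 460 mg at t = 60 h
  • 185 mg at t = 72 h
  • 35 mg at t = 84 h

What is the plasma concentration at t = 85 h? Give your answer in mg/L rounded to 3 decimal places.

335.711 mg/L

k = ln 2 / 14 = 0.04951 per h
Dose 1 (15 mg at t=0 h): 15·exp(−0.04951·85) = 0.223 mg/L
Dose 2 (215 mg at t=12 h): 215·exp(−0.04951·73) = 5.791 mg/L
Dose 3 (135 mg at t=24 h): 135·exp(−0.04951·61) = 6.587 mg/L
Dose 4 (90 mg at t=36 h): 90·exp(−0.04951·49) = 7.955 mg/L
Dose 5 (320 mg at t=48 h): 320·exp(−0.04951·37) = 51.235 mg/L
Dose 6 (460 mg at t=60 h): 460·exp(−0.04951·25) = 133.415 mg/L
Dose 7 (185 mg at t=72 h): 185·exp(−0.04951·13) = 97.195 mg/L
Dose 8 (35 mg at t=84 h): 35·exp(−0.04951·1) = 33.309 mg/L
C(85) = 0.223 + 5.791 + 6.587 + 7.955 + 51.235 + 133.415 + 97.195 + 33.309 = 335.711 mg/L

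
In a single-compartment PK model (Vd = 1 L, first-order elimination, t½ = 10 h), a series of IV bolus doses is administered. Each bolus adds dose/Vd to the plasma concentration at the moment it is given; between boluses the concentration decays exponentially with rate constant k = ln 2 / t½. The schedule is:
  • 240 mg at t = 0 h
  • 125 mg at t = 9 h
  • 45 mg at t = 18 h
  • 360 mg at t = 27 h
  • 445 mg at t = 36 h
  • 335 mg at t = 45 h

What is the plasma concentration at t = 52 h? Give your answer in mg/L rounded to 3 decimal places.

k = ln 2 / 10 = 0.06931 per h
Dose 1 (240 mg at t=0 h): 240·exp(−0.06931·52) = 6.529 mg/L
Dose 2 (125 mg at t=9 h): 125·exp(−0.06931·43) = 6.346 mg/L
Dose 3 (45 mg at t=18 h): 45·exp(−0.06931·34) = 4.263 mg/L
Dose 4 (360 mg at t=27 h): 360·exp(−0.06931·25) = 63.640 mg/L
Dose 5 (445 mg at t=36 h): 445·exp(−0.06931·16) = 146.795 mg/L
Dose 6 (335 mg at t=45 h): 335·exp(−0.06931·7) = 206.217 mg/L
C(52) = 6.529 + 6.346 + 4.263 + 63.640 + 146.795 + 206.217 = 433.789 mg/L

433.789 mg/L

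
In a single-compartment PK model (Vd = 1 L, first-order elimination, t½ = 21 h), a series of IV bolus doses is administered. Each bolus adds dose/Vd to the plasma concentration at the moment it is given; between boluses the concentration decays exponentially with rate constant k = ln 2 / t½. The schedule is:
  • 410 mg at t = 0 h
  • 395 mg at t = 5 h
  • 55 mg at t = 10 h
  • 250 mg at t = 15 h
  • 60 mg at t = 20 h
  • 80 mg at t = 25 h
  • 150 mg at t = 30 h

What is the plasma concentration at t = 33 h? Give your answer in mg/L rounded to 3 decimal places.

k = ln 2 / 21 = 0.03301 per h
Dose 1 (410 mg at t=0 h): 410·exp(−0.03301·33) = 137.955 mg/L
Dose 2 (395 mg at t=5 h): 395·exp(−0.03301·28) = 156.756 mg/L
Dose 3 (55 mg at t=10 h): 55·exp(−0.03301·23) = 25.743 mg/L
Dose 4 (250 mg at t=15 h): 250·exp(−0.03301·18) = 138.011 mg/L
Dose 5 (60 mg at t=20 h): 60·exp(−0.03301·13) = 39.066 mg/L
Dose 6 (80 mg at t=25 h): 80·exp(−0.03301·8) = 61.434 mg/L
Dose 7 (150 mg at t=30 h): 150·exp(−0.03301·3) = 135.859 mg/L
C(33) = 137.955 + 156.756 + 25.743 + 138.011 + 39.066 + 61.434 + 135.859 = 694.824 mg/L

694.824 mg/L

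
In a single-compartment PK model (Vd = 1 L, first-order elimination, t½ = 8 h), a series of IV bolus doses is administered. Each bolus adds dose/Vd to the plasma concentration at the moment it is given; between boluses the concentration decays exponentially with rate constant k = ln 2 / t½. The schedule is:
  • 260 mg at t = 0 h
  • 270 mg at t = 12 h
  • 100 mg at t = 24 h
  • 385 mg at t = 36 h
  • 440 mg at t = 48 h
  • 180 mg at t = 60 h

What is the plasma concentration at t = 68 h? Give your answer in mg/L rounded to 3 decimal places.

k = ln 2 / 8 = 0.08664 per h
Dose 1 (260 mg at t=0 h): 260·exp(−0.08664·68) = 0.718 mg/L
Dose 2 (270 mg at t=12 h): 270·exp(−0.08664·56) = 2.109 mg/L
Dose 3 (100 mg at t=24 h): 100·exp(−0.08664·44) = 2.210 mg/L
Dose 4 (385 mg at t=36 h): 385·exp(−0.08664·32) = 24.062 mg/L
Dose 5 (440 mg at t=48 h): 440·exp(−0.08664·20) = 77.782 mg/L
Dose 6 (180 mg at t=60 h): 180·exp(−0.08664·8) = 90.000 mg/L
C(68) = 0.718 + 2.109 + 2.210 + 24.062 + 77.782 + 90.000 = 196.881 mg/L

196.881 mg/L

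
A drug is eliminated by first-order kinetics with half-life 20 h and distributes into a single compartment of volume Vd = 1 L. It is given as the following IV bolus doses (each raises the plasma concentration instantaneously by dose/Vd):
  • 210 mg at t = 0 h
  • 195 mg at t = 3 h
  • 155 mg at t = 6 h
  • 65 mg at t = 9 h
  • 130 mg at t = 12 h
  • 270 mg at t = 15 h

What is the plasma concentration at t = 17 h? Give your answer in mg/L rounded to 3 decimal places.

k = ln 2 / 20 = 0.03466 per h
Dose 1 (210 mg at t=0 h): 210·exp(−0.03466·17) = 116.505 mg/L
Dose 2 (195 mg at t=3 h): 195·exp(−0.03466·14) = 120.037 mg/L
Dose 3 (155 mg at t=6 h): 155·exp(−0.03466·11) = 105.868 mg/L
Dose 4 (65 mg at t=9 h): 65·exp(−0.03466·8) = 49.261 mg/L
Dose 5 (130 mg at t=12 h): 130·exp(−0.03466·5) = 109.317 mg/L
Dose 6 (270 mg at t=15 h): 270·exp(−0.03466·2) = 251.919 mg/L
C(17) = 116.505 + 120.037 + 105.868 + 49.261 + 109.317 + 251.919 = 752.906 mg/L

752.906 mg/L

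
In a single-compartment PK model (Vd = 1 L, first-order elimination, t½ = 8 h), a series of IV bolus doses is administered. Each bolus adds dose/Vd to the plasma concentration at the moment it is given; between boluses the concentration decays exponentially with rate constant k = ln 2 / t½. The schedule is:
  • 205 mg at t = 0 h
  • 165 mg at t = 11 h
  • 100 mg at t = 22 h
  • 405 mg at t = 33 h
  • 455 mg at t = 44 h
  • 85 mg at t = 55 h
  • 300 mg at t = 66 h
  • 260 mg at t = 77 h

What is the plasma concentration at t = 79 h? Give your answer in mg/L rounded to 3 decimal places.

k = ln 2 / 8 = 0.08664 per h
Dose 1 (205 mg at t=0 h): 205·exp(−0.08664·79) = 0.218 mg/L
Dose 2 (165 mg at t=11 h): 165·exp(−0.08664·68) = 0.456 mg/L
Dose 3 (100 mg at t=22 h): 100·exp(−0.08664·57) = 0.716 mg/L
Dose 4 (405 mg at t=33 h): 405·exp(−0.08664·46) = 7.525 mg/L
Dose 5 (455 mg at t=44 h): 455·exp(−0.08664·35) = 21.928 mg/L
Dose 6 (85 mg at t=55 h): 85·exp(−0.08664·24) = 10.625 mg/L
Dose 7 (300 mg at t=66 h): 300·exp(−0.08664·13) = 97.263 mg/L
Dose 8 (260 mg at t=77 h): 260·exp(−0.08664·2) = 218.633 mg/L
C(79) = 0.218 + 0.456 + 0.716 + 7.525 + 21.928 + 10.625 + 97.263 + 218.633 = 357.365 mg/L

357.365 mg/L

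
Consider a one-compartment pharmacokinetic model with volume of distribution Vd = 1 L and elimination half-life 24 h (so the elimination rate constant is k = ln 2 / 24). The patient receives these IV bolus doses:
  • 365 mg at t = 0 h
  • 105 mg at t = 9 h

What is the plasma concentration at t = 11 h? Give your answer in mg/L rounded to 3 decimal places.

k = ln 2 / 24 = 0.02888 per h
Dose 1 (365 mg at t=0 h): 365·exp(−0.02888·11) = 265.657 mg/L
Dose 2 (105 mg at t=9 h): 105·exp(−0.02888·2) = 99.107 mg/L
C(11) = 265.657 + 99.107 = 364.764 mg/L

364.764 mg/L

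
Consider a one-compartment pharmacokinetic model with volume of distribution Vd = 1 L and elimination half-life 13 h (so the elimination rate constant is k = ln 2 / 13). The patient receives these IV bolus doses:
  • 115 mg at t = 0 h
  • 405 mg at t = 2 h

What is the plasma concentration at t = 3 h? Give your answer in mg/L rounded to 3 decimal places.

k = ln 2 / 13 = 0.05332 per h
Dose 1 (115 mg at t=0 h): 115·exp(−0.05332·3) = 98.001 mg/L
Dose 2 (405 mg at t=2 h): 405·exp(−0.05332·1) = 383.971 mg/L
C(3) = 98.001 + 383.971 = 481.972 mg/L

481.972 mg/L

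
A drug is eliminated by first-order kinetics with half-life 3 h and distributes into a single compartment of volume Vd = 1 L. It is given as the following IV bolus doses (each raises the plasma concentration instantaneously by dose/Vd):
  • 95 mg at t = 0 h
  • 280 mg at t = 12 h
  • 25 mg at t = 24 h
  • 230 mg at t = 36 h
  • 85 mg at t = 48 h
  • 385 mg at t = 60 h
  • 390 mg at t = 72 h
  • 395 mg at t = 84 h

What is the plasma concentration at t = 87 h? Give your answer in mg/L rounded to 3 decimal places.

210.452 mg/L

k = ln 2 / 3 = 0.23105 per h
Dose 1 (95 mg at t=0 h): 95·exp(−0.23105·87) = 0.000 mg/L
Dose 2 (280 mg at t=12 h): 280·exp(−0.23105·75) = 0.000 mg/L
Dose 3 (25 mg at t=24 h): 25·exp(−0.23105·63) = 0.000 mg/L
Dose 4 (230 mg at t=36 h): 230·exp(−0.23105·51) = 0.002 mg/L
Dose 5 (85 mg at t=48 h): 85·exp(−0.23105·39) = 0.010 mg/L
Dose 6 (385 mg at t=60 h): 385·exp(−0.23105·27) = 0.752 mg/L
Dose 7 (390 mg at t=72 h): 390·exp(−0.23105·15) = 12.188 mg/L
Dose 8 (395 mg at t=84 h): 395·exp(−0.23105·3) = 197.500 mg/L
C(87) = 0.000 + 0.000 + 0.000 + 0.002 + 0.010 + 0.752 + 12.188 + 197.500 = 210.452 mg/L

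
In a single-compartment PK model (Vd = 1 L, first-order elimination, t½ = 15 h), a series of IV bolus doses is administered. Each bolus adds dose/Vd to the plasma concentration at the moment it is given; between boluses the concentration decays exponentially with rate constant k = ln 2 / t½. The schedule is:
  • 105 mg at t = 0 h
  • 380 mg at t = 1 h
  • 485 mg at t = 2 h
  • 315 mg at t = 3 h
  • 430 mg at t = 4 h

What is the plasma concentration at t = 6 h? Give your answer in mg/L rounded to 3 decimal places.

k = ln 2 / 15 = 0.04621 per h
Dose 1 (105 mg at t=0 h): 105·exp(−0.04621·6) = 79.575 mg/L
Dose 2 (380 mg at t=1 h): 380·exp(−0.04621·5) = 301.606 mg/L
Dose 3 (485 mg at t=2 h): 485·exp(−0.04621·4) = 403.150 mg/L
Dose 4 (315 mg at t=3 h): 315·exp(−0.04621·3) = 274.223 mg/L
Dose 5 (430 mg at t=4 h): 430·exp(−0.04621·2) = 392.041 mg/L
C(6) = 79.575 + 301.606 + 403.150 + 274.223 + 392.041 = 1450.596 mg/L

1450.596 mg/L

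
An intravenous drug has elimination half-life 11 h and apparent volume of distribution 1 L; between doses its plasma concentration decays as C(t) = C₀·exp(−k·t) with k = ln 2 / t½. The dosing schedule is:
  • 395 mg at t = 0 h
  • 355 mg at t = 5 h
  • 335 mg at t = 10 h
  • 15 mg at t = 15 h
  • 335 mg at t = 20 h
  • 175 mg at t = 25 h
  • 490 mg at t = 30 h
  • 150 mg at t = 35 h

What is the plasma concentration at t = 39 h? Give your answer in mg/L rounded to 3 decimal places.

700.774 mg/L

k = ln 2 / 11 = 0.06301 per h
Dose 1 (395 mg at t=0 h): 395·exp(−0.06301·39) = 33.831 mg/L
Dose 2 (355 mg at t=5 h): 355·exp(−0.06301·34) = 41.665 mg/L
Dose 3 (335 mg at t=10 h): 335·exp(−0.06301·29) = 53.879 mg/L
Dose 4 (15 mg at t=15 h): 15·exp(−0.06301·24) = 3.306 mg/L
Dose 5 (335 mg at t=20 h): 335·exp(−0.06301·19) = 101.177 mg/L
Dose 6 (175 mg at t=25 h): 175·exp(−0.06301·14) = 72.428 mg/L
Dose 7 (490 mg at t=30 h): 490·exp(−0.06301·9) = 277.907 mg/L
Dose 8 (150 mg at t=35 h): 150·exp(−0.06301·4) = 116.580 mg/L
C(39) = 33.831 + 41.665 + 53.879 + 3.306 + 101.177 + 72.428 + 277.907 + 116.580 = 700.774 mg/L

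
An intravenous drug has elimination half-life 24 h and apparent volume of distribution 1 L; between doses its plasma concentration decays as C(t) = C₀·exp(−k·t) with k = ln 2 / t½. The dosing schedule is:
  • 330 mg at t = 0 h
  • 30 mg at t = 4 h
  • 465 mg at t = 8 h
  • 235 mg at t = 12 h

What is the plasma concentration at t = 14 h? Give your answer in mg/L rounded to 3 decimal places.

k = ln 2 / 24 = 0.02888 per h
Dose 1 (330 mg at t=0 h): 330·exp(−0.02888·14) = 220.249 mg/L
Dose 2 (30 mg at t=4 h): 30·exp(−0.02888·10) = 22.475 mg/L
Dose 3 (465 mg at t=8 h): 465·exp(−0.02888·6) = 391.017 mg/L
Dose 4 (235 mg at t=12 h): 235·exp(−0.02888·2) = 221.810 mg/L
C(14) = 220.249 + 22.475 + 391.017 + 221.810 = 855.550 mg/L

855.550 mg/L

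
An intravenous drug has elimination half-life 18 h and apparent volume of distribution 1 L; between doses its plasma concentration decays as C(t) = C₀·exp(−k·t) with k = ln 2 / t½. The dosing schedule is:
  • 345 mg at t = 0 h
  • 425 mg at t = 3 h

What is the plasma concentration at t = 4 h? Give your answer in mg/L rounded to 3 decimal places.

704.694 mg/L

k = ln 2 / 18 = 0.03851 per h
Dose 1 (345 mg at t=0 h): 345·exp(−0.03851·4) = 295.749 mg/L
Dose 2 (425 mg at t=3 h): 425·exp(−0.03851·1) = 408.945 mg/L
C(4) = 295.749 + 408.945 = 704.694 mg/L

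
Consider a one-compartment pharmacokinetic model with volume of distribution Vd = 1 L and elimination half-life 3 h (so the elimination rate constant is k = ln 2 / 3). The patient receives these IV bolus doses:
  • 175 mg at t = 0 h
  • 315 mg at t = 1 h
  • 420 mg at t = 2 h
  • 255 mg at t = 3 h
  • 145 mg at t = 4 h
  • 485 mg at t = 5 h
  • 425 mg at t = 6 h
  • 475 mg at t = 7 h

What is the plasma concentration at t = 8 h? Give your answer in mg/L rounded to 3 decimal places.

1220.169 mg/L

k = ln 2 / 3 = 0.23105 per h
Dose 1 (175 mg at t=0 h): 175·exp(−0.23105·8) = 27.561 mg/L
Dose 2 (315 mg at t=1 h): 315·exp(−0.23105·7) = 62.504 mg/L
Dose 3 (420 mg at t=2 h): 420·exp(−0.23105·6) = 105.000 mg/L
Dose 4 (255 mg at t=3 h): 255·exp(−0.23105·5) = 80.320 mg/L
Dose 5 (145 mg at t=4 h): 145·exp(−0.23105·4) = 57.543 mg/L
Dose 6 (485 mg at t=5 h): 485·exp(−0.23105·3) = 242.500 mg/L
Dose 7 (425 mg at t=6 h): 425·exp(−0.23105·2) = 267.733 mg/L
Dose 8 (475 mg at t=7 h): 475·exp(−0.23105·1) = 377.008 mg/L
C(8) = 27.561 + 62.504 + 105.000 + 80.320 + 57.543 + 242.500 + 267.733 + 377.008 = 1220.169 mg/L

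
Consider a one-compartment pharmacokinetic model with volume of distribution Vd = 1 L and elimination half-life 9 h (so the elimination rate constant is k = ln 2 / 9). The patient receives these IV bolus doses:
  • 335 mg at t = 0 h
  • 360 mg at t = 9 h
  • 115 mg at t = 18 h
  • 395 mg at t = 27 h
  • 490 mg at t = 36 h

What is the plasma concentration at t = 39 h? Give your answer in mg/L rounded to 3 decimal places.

k = ln 2 / 9 = 0.07702 per h
Dose 1 (335 mg at t=0 h): 335·exp(−0.07702·39) = 16.618 mg/L
Dose 2 (360 mg at t=9 h): 360·exp(−0.07702·30) = 35.717 mg/L
Dose 3 (115 mg at t=18 h): 115·exp(−0.07702·21) = 22.819 mg/L
Dose 4 (395 mg at t=27 h): 395·exp(−0.07702·12) = 156.756 mg/L
Dose 5 (490 mg at t=36 h): 490·exp(−0.07702·3) = 388.913 mg/L
C(39) = 16.618 + 35.717 + 22.819 + 156.756 + 388.913 = 620.823 mg/L

620.823 mg/L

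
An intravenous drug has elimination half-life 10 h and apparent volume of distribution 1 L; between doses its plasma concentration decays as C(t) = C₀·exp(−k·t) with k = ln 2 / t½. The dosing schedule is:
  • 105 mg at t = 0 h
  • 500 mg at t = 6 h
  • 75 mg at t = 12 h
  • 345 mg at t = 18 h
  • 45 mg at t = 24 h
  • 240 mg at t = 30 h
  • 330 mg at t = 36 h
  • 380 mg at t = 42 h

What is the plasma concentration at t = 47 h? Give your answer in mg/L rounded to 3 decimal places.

591.704 mg/L

k = ln 2 / 10 = 0.06931 per h
Dose 1 (105 mg at t=0 h): 105·exp(−0.06931·47) = 4.040 mg/L
Dose 2 (500 mg at t=6 h): 500·exp(−0.06931·41) = 29.157 mg/L
Dose 3 (75 mg at t=12 h): 75·exp(−0.06931·35) = 6.629 mg/L
Dose 4 (345 mg at t=18 h): 345·exp(−0.06931·29) = 46.220 mg/L
Dose 5 (45 mg at t=24 h): 45·exp(−0.06931·23) = 9.138 mg/L
Dose 6 (240 mg at t=30 h): 240·exp(−0.06931·17) = 73.869 mg/L
Dose 7 (330 mg at t=36 h): 330·exp(−0.06931·11) = 153.950 mg/L
Dose 8 (380 mg at t=42 h): 380·exp(−0.06931·5) = 268.701 mg/L
C(47) = 4.040 + 29.157 + 6.629 + 46.220 + 9.138 + 73.869 + 153.950 + 268.701 = 591.704 mg/L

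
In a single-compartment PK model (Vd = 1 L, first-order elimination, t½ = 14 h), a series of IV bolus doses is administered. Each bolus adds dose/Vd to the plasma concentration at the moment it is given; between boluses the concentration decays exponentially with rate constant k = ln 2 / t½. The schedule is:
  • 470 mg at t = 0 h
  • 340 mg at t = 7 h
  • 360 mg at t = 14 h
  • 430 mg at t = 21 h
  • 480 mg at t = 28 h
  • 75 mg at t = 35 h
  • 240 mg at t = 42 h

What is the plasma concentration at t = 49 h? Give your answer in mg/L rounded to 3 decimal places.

632.093 mg/L

k = ln 2 / 14 = 0.04951 per h
Dose 1 (470 mg at t=0 h): 470·exp(−0.04951·49) = 41.543 mg/L
Dose 2 (340 mg at t=7 h): 340·exp(−0.04951·42) = 42.500 mg/L
Dose 3 (360 mg at t=14 h): 360·exp(−0.04951·35) = 63.640 mg/L
Dose 4 (430 mg at t=21 h): 430·exp(−0.04951·28) = 107.500 mg/L
Dose 5 (480 mg at t=28 h): 480·exp(−0.04951·21) = 169.706 mg/L
Dose 6 (75 mg at t=35 h): 75·exp(−0.04951·14) = 37.500 mg/L
Dose 7 (240 mg at t=42 h): 240·exp(−0.04951·7) = 169.706 mg/L
C(49) = 41.543 + 42.500 + 63.640 + 107.500 + 169.706 + 37.500 + 169.706 = 632.093 mg/L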